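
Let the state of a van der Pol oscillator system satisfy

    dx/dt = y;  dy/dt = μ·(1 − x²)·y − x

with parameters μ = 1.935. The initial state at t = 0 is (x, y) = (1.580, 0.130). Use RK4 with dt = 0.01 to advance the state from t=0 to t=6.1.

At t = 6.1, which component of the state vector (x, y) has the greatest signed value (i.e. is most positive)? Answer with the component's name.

t=0.000: state=(1.580, 0.130)
step 1 (dt=0.01): k1=(0.130, -1.956), k2=(0.120, -1.929), k3=(0.120, -1.930), k4=(0.111, -1.903); state += dt/6·(k1+2k2+2k3+k4)
t=0.010: state=(1.581, 0.111)
t=0.020: state=(1.582, 0.092)
t=0.030: state=(1.583, 0.074)
continuing one RK4 step at a time; state shown every 20 steps (Δt=0.2):
t=0.200: state=(1.573, -0.167)
t=0.400: state=(1.521, -0.337)
t=0.600: state=(1.442, -0.450)
t=0.800: state=(1.342, -0.548)
t=1.000: state=(1.222, -0.655)
t=1.200: state=(1.078, -0.795)
t=1.400: state=(0.900, -1.000)
t=1.600: state=(0.670, -1.326)
t=1.800: state=(0.355, -1.875)
t=2.000: state=(-0.103, -2.760)
t=2.200: state=(-0.754, -3.662)
t=2.400: state=(-1.464, -3.065)
t=2.600: state=(-1.890, -1.217)
t=2.800: state=(-2.011, -0.165)
t=3.000: state=(-2.002, 0.186)
t=3.200: state=(-1.952, 0.298)
t=3.400: state=(-1.887, 0.345)
t=3.600: state=(-1.815, 0.376)
t=3.800: state=(-1.737, 0.406)
t=4.000: state=(-1.652, 0.439)
t=4.200: state=(-1.561, 0.480)
t=4.400: state=(-1.460, 0.532)
t=4.600: state=(-1.347, 0.601)
t=4.800: state=(-1.218, 0.696)
t=5.000: state=(-1.065, 0.835)
t=5.200: state=(-0.879, 1.049)
t=5.400: state=(-0.637, 1.399)
t=5.600: state=(-0.303, 1.992)
t=5.800: state=(0.184, 2.927)
t=6.000: state=(0.863, 3.729)
t=6.100: state=(1.232, 3.546)
compare at T: x=1.232, y=3.546

largest component: y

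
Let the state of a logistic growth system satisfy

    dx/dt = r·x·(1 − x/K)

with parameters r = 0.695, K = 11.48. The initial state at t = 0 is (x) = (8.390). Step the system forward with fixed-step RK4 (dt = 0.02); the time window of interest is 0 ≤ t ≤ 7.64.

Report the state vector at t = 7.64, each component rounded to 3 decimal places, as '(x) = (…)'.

t=0.000: state=(8.390)
step 1 (dt=0.02): k1=(1.570), k2=(1.564), k3=(1.564), k4=(1.559); state += dt/6·(k1+2k2+2k3+k4)
t=0.020: state=(8.421)
t=0.040: state=(8.452)
t=0.060: state=(8.483)
continuing one RK4 step at a time; state shown every 25 steps (Δt=0.5):
t=0.500: state=(9.110)
t=1.000: state=(9.698)
t=1.500: state=(10.161)
t=2.000: state=(10.515)
t=2.500: state=(10.781)
t=3.000: state=(10.977)
t=3.500: state=(11.120)
t=4.000: state=(11.224)
t=4.500: state=(11.298)
t=5.000: state=(11.351)
t=5.500: state=(11.388)
t=6.000: state=(11.415)
t=6.500: state=(11.434)
t=7.000: state=(11.447)
t=7.500: state=(11.457)
t=7.640: state=(11.459)

(x) = (11.459)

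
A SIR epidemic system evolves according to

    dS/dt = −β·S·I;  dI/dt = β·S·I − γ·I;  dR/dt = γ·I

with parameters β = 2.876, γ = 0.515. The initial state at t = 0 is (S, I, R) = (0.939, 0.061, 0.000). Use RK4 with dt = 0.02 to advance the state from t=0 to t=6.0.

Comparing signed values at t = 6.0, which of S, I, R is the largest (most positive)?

t=0.000: state=(0.939, 0.061, 0.000)
step 1 (dt=0.02): k1=(-0.165, 0.133, 0.031), k2=(-0.168, 0.136, 0.032), k3=(-0.168, 0.136, 0.032), k4=(-0.171, 0.139, 0.033); state += dt/6·(k1+2k2+2k3+k4)
t=0.020: state=(0.936, 0.064, 0.001)
t=0.040: state=(0.932, 0.067, 0.001)
t=0.060: state=(0.929, 0.069, 0.002)
continuing one RK4 step at a time; state shown every 10 steps (Δt=0.2):
t=0.200: state=(0.899, 0.093, 0.008)
t=0.400: state=(0.841, 0.139, 0.020)
t=0.600: state=(0.764, 0.199, 0.037)
t=0.800: state=(0.667, 0.272, 0.061)
t=1.000: state=(0.558, 0.349, 0.093)
t=1.200: state=(0.447, 0.420, 0.133)
t=1.400: state=(0.345, 0.476, 0.179)
t=1.600: state=(0.260, 0.510, 0.230)
t=1.800: state=(0.193, 0.524, 0.283)
t=2.000: state=(0.143, 0.520, 0.337)
t=2.200: state=(0.106, 0.504, 0.390)
t=2.400: state=(0.080, 0.479, 0.441)
t=2.600: state=(0.061, 0.450, 0.489)
t=2.800: state=(0.048, 0.419, 0.533)
t=3.000: state=(0.038, 0.387, 0.575)
t=3.200: state=(0.031, 0.356, 0.613)
t=3.400: state=(0.025, 0.327, 0.648)
t=3.600: state=(0.021, 0.298, 0.681)
t=3.800: state=(0.018, 0.272, 0.710)
t=4.000: state=(0.015, 0.248, 0.737)
t=4.200: state=(0.013, 0.226, 0.761)
t=4.400: state=(0.012, 0.205, 0.783)
t=4.600: state=(0.011, 0.186, 0.803)
t=4.800: state=(0.010, 0.169, 0.822)
t=5.000: state=(0.009, 0.153, 0.838)
t=5.200: state=(0.008, 0.139, 0.853)
t=5.400: state=(0.007, 0.126, 0.867)
t=5.600: state=(0.007, 0.114, 0.879)
t=5.800: state=(0.007, 0.103, 0.890)
t=6.000: state=(0.006, 0.093, 0.900)
compare at T: S=0.006, I=0.093, R=0.900

largest component: R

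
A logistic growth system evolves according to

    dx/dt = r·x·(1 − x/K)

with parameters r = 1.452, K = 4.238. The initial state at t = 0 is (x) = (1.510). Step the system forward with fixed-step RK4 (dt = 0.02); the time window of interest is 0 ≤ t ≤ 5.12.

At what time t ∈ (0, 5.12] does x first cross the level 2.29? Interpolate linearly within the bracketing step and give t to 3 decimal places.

t = 0.519

t=0.000: state=(1.510)
step 1 (dt=0.02): k1=(1.411), k2=(1.417), k3=(1.417), k4=(1.423); state += dt/6·(k1+2k2+2k3+k4)
t=0.020: state=(1.538)
t=0.040: state=(1.567)
t=0.060: state=(1.596)
continuing one RK4 step at a time; state shown every 10 steps (Δt=0.2):
t=0.200: state=(1.802)
t=0.400: state=(2.108)
t=0.500: state=(2.261)
next step: t=0.520: state=(2.292) — x has crossed 2.29
linear interpolation between t=0.500 (2.26133) and t=0.520 (2.29193) → t≈0.519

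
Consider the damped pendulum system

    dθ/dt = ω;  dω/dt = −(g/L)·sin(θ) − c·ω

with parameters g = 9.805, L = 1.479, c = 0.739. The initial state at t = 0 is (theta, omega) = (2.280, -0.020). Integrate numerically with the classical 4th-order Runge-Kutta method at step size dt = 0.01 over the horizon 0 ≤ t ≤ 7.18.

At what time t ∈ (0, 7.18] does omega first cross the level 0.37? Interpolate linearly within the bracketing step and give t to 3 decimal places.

t=0.000: state=(2.280, -0.020)
step 1 (dt=0.01): k1=(-0.020, -5.016), k2=(-0.045, -4.998), k3=(-0.045, -4.999), k4=(-0.070, -4.981); state += dt/6·(k1+2k2+2k3+k4)
t=0.010: state=(2.280, -0.070)
t=0.020: state=(2.279, -0.120)
t=0.030: state=(2.277, -0.169)
continuing one RK4 step at a time; state shown every 25 steps (Δt=0.25):
t=0.250: state=(2.124, -1.217)
t=0.500: state=(1.670, -2.423)
t=0.750: state=(0.926, -3.442)
t=1.000: state=(0.029, -3.517)
t=1.250: state=(-0.727, -2.368)
t=1.500: state=(-1.116, -0.736)
t=1.670: state=(-1.150, 0.317)
next step: t=1.680: state=(-1.147, 0.375) — omega has crossed 0.37
linear interpolation between t=1.670 (0.31735) and t=1.680 (0.37527) → t≈1.679

t = 1.679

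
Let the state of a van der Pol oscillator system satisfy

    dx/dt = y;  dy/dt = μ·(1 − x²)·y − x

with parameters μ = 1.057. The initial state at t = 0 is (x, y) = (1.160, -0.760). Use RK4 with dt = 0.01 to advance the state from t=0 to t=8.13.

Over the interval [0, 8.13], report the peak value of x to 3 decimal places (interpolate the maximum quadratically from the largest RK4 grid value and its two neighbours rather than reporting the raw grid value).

max x = 2.008

t=0.000: state=(1.160, -0.760)
step 1 (dt=0.01): k1=(-0.760, -0.882), k2=(-0.764, -0.884), k3=(-0.764, -0.884), k4=(-0.769, -0.886); state += dt/6·(k1+2k2+2k3+k4)
t=0.010: state=(1.152, -0.769)
t=0.020: state=(1.145, -0.778)
t=0.030: state=(1.137, -0.787)
continuing one RK4 step at a time; state shown every 50 steps (Δt=0.5):
t=0.500: state=(0.655, -1.308)
t=1.000: state=(-0.222, -2.260)
t=1.500: state=(-1.440, -2.082)
t=2.000: state=(-1.957, -0.149)
t=2.500: state=(-1.837, 0.484)
t=3.000: state=(-1.531, 0.733)
t=3.500: state=(-1.092, 1.054)
t=4.000: state=(-0.419, 1.724)
t=4.500: state=(0.709, 2.715)
t=5.000: state=(1.823, 1.217)
t=5.500: state=(1.990, -0.232)
t=6.000: state=(1.769, -0.587)
t=6.500: state=(1.421, -0.816)
t=7.000: state=(0.927, -1.203)
t=7.500: state=(0.142, -2.038)
t=8.000: state=(-1.112, -2.651)
t=8.130: state=(-1.435, -2.269)
largest grid value and its neighbours: x(5.350)=2.00814, x(5.360)=2.00815, x(5.370)=2.00796
parabola through these three points peaks at t≈5.356 with x≈2.00817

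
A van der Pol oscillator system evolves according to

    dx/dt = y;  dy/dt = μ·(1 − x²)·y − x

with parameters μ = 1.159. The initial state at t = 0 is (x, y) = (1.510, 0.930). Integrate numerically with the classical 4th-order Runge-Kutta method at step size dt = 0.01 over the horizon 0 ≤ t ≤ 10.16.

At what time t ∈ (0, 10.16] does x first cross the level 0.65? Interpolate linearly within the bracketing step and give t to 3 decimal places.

t=0.000: state=(1.510, 0.930)
step 1 (dt=0.01): k1=(0.930, -2.890), k2=(0.916, -2.888), k3=(0.916, -2.888), k4=(0.901, -2.885); state += dt/6·(k1+2k2+2k3+k4)
t=0.010: state=(1.519, 0.901)
t=0.020: state=(1.528, 0.872)
t=0.030: state=(1.537, 0.844)
continuing one RK4 step at a time; state shown every 50 steps (Δt=0.5):
t=0.500: state=(1.666, -0.163)
t=1.000: state=(1.460, -0.608)
t=1.500: state=(1.070, -0.971)
t=1.860: state=(0.650, -1.404)
next step: t=1.870: state=(0.636, -1.420) — x has crossed 0.65
linear interpolation between t=1.860 (0.65028) and t=1.870 (0.63616) → t≈1.860

t = 1.860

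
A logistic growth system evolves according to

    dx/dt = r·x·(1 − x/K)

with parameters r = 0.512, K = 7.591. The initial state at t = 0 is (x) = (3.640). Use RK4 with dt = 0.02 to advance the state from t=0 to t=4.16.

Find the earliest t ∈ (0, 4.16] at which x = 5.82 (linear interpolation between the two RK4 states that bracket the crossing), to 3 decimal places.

t = 2.484

t=0.000: state=(3.640)
step 1 (dt=0.02): k1=(0.970), k2=(0.970), k3=(0.970), k4=(0.970); state += dt/6·(k1+2k2+2k3+k4)
t=0.020: state=(3.659)
t=0.040: state=(3.679)
t=0.060: state=(3.698)
continuing one RK4 step at a time; state shown every 10 steps (Δt=0.2):
t=0.200: state=(3.834)
t=0.400: state=(4.028)
t=0.600: state=(4.221)
t=0.800: state=(4.412)
t=1.000: state=(4.599)
t=1.200: state=(4.783)
t=1.400: state=(4.961)
t=1.600: state=(5.134)
t=1.800: state=(5.301)
t=2.000: state=(5.462)
t=2.200: state=(5.615)
t=2.400: state=(5.761)
t=2.480: state=(5.817)
next step: t=2.500: state=(5.831) — x has crossed 5.82
linear interpolation between t=2.480 (5.81731) and t=2.500 (5.83119) → t≈2.484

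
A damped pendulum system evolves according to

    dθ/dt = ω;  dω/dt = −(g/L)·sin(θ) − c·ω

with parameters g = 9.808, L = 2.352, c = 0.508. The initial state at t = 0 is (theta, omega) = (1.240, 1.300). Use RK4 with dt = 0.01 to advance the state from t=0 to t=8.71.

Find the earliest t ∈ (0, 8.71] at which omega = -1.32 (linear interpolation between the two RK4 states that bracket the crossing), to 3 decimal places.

t = 0.652

t=0.000: state=(1.240, 1.300)
step 1 (dt=0.01): k1=(1.300, -4.604), k2=(1.277, -4.601), k3=(1.277, -4.601), k4=(1.254, -4.598); state += dt/6·(k1+2k2+2k3+k4)
t=0.010: state=(1.253, 1.254)
t=0.020: state=(1.265, 1.208)
t=0.030: state=(1.277, 1.162)
continuing one RK4 step at a time; state shown every 50 steps (Δt=0.5):
t=0.500: state=(1.345, -0.798)
t=0.650: state=(1.186, -1.314)
next step: t=0.660: state=(1.173, -1.346) — omega has crossed -1.32
linear interpolation between t=0.650 (-1.31448) and t=0.660 (-1.34626) → t≈0.652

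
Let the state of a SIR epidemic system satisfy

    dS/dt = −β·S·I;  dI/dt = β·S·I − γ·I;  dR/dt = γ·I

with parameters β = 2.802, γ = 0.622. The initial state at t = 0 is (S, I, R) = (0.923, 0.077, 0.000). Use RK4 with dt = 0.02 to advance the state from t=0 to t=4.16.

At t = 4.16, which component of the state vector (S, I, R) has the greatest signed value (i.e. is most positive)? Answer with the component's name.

t=0.000: state=(0.923, 0.077, 0.000)
step 1 (dt=0.02): k1=(-0.199, 0.151, 0.048), k2=(-0.203, 0.154, 0.049), k3=(-0.203, 0.154, 0.049), k4=(-0.206, 0.156, 0.050); state += dt/6·(k1+2k2+2k3+k4)
t=0.020: state=(0.919, 0.080, 0.001)
t=0.040: state=(0.915, 0.083, 0.002)
t=0.060: state=(0.910, 0.087, 0.003)
continuing one RK4 step at a time; state shown every 10 steps (Δt=0.2):
t=0.200: state=(0.876, 0.113, 0.012)
t=0.400: state=(0.812, 0.160, 0.029)
t=0.600: state=(0.731, 0.217, 0.052)
t=0.800: state=(0.635, 0.282, 0.083)
t=1.000: state=(0.533, 0.345, 0.122)
t=1.200: state=(0.432, 0.399, 0.168)
t=1.400: state=(0.342, 0.438, 0.221)
t=1.600: state=(0.266, 0.458, 0.277)
t=1.800: state=(0.205, 0.461, 0.334)
t=2.000: state=(0.159, 0.451, 0.391)
t=2.200: state=(0.124, 0.430, 0.446)
t=2.400: state=(0.098, 0.404, 0.497)
t=2.600: state=(0.079, 0.375, 0.546)
t=2.800: state=(0.064, 0.345, 0.591)
t=3.000: state=(0.054, 0.315, 0.632)
t=3.200: state=(0.045, 0.286, 0.669)
t=3.400: state=(0.039, 0.258, 0.703)
t=3.600: state=(0.034, 0.233, 0.733)
t=3.800: state=(0.030, 0.209, 0.761)
t=4.000: state=(0.027, 0.188, 0.786)
t=4.160: state=(0.025, 0.172, 0.803)
compare at T: S=0.025, I=0.172, R=0.803

largest component: R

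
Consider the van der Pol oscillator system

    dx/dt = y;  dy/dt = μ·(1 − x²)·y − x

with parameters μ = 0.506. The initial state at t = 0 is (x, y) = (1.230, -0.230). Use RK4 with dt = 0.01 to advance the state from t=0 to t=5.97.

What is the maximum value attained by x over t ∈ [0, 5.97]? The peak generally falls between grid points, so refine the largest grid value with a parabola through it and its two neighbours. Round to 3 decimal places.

max x = 1.932

t=0.000: state=(1.230, -0.230)
step 1 (dt=0.01): k1=(-0.230, -1.170), k2=(-0.236, -1.168), k3=(-0.236, -1.168), k4=(-0.242, -1.166); state += dt/6·(k1+2k2+2k3+k4)
t=0.010: state=(1.228, -0.242)
t=0.020: state=(1.225, -0.253)
t=0.030: state=(1.223, -0.265)
continuing one RK4 step at a time; state shown every 20 steps (Δt=0.2):
t=0.200: state=(1.161, -0.455)
t=0.400: state=(1.049, -0.664)
t=0.600: state=(0.896, -0.863)
t=0.800: state=(0.704, -1.059)
t=1.000: state=(0.473, -1.253)
t=1.200: state=(0.203, -1.441)
t=1.400: state=(-0.102, -1.605)
t=1.600: state=(-0.434, -1.706)
t=1.800: state=(-0.777, -1.693)
t=2.000: state=(-1.101, -1.522)
t=2.200: state=(-1.375, -1.199)
t=2.400: state=(-1.574, -0.784)
t=2.600: state=(-1.688, -0.360)
t=2.800: state=(-1.722, 0.014)
t=3.000: state=(-1.687, 0.323)
t=3.200: state=(-1.597, 0.574)
t=3.400: state=(-1.460, 0.788)
t=3.600: state=(-1.283, 0.984)
t=3.800: state=(-1.066, 1.177)
t=4.000: state=(-0.811, 1.381)
t=4.200: state=(-0.513, 1.597)
t=4.400: state=(-0.172, 1.817)
t=4.600: state=(0.212, 2.005)
t=4.800: state=(0.624, 2.091)
t=5.000: state=(1.035, 1.987)
t=5.200: state=(1.403, 1.650)
t=5.400: state=(1.684, 1.142)
t=5.600: state=(1.857, 0.599)
t=5.800: state=(1.928, 0.126)
t=5.970: state=(1.921, -0.193)
largest grid value and its neighbours: x(5.850)=1.93175, x(5.860)=1.93190, x(5.870)=1.93185
parabola through these three points peaks at t≈5.862 with x≈1.93190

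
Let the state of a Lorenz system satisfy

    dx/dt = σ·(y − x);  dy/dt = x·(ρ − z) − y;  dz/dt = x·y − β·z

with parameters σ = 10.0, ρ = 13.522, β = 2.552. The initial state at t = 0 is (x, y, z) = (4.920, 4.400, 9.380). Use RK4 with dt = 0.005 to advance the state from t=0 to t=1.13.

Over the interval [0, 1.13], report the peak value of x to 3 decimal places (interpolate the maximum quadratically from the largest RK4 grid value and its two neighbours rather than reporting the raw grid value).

t=0.000: state=(4.920, 4.400, 9.380)
step 1 (dt=0.005): k1=(-5.200, 15.979, -2.290), k2=(-4.671, 15.913, -2.136), k3=(-4.685, 15.917, -2.132), k4=(-4.170, 15.854, -1.976); state += dt/6·(k1+2k2+2k3+k4)
t=0.005: state=(4.897, 4.480, 9.369)
t=0.010: state=(4.878, 4.559, 9.360)
t=0.015: state=(4.865, 4.637, 9.353)
continuing one RK4 step at a time; state shown every 10 steps (Δt=0.05):
t=0.050: state=(4.882, 5.176, 9.353)
t=0.100: state=(5.157, 5.922, 9.539)
t=0.150: state=(5.610, 6.624, 9.984)
t=0.200: state=(6.140, 7.215, 10.704)
t=0.250: state=(6.653, 7.596, 11.658)
t=0.300: state=(7.051, 7.668, 12.732)
t=0.350: state=(7.245, 7.386, 13.748)
t=0.400: state=(7.183, 6.800, 14.515)
t=0.450: state=(6.875, 6.048, 14.901)
t=0.500: state=(6.388, 5.300, 14.881)
t=0.550: state=(5.822, 4.682, 14.523)
t=0.600: state=(5.277, 4.258, 13.941)
t=0.650: state=(4.821, 4.031, 13.246)
t=0.700: state=(4.494, 3.978, 12.529)
t=0.750: state=(4.306, 4.070, 11.855)
t=0.800: state=(4.255, 4.282, 11.270)
t=0.850: state=(4.329, 4.594, 10.811)
t=0.900: state=(4.515, 4.990, 10.509)
t=0.950: state=(4.798, 5.447, 10.391)
t=1.000: state=(5.157, 5.935, 10.477)
t=1.050: state=(5.565, 6.406, 10.778)
t=1.100: state=(5.983, 6.798, 11.282)
t=1.130: state=(6.219, 6.967, 11.665)
largest grid value and its neighbours: x(0.360)=7.25366, x(0.365)=7.25412, x(0.370)=7.25193
parabola through these three points peaks at t≈0.363 with x≈7.25426

max x = 7.254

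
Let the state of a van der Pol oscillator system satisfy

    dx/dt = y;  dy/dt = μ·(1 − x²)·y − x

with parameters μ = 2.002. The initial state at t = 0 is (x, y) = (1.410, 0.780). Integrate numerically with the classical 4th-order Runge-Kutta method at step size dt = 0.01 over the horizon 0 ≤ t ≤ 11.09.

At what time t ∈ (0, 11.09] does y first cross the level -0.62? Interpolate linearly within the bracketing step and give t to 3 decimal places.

t=0.000: state=(1.410, 0.780)
step 1 (dt=0.01): k1=(0.780, -2.953), k2=(0.765, -2.945), k3=(0.765, -2.944), k4=(0.751, -2.935); state += dt/6·(k1+2k2+2k3+k4)
t=0.010: state=(1.418, 0.751)
t=0.020: state=(1.425, 0.721)
t=0.030: state=(1.432, 0.692)
continuing one RK4 step at a time; state shown every 50 steps (Δt=0.5):
t=0.500: state=(1.511, -0.199)
t=1.000: state=(1.320, -0.529)
t=1.160: state=(1.228, -0.618)
next step: t=1.170: state=(1.222, -0.624) — y has crossed -0.62
linear interpolation between t=1.160 (-0.61829) and t=1.170 (-0.62432) → t≈1.163

t = 1.163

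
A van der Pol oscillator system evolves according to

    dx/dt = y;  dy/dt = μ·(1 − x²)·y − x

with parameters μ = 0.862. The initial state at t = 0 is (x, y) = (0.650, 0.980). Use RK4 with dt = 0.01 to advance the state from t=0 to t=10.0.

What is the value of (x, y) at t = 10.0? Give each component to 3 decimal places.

t=0.000: state=(0.650, 0.980)
step 1 (dt=0.01): k1=(0.980, -0.162), k2=(0.979, -0.173), k3=(0.979, -0.173), k4=(0.978, -0.184); state += dt/6·(k1+2k2+2k3+k4)
t=0.010: state=(0.660, 0.978)
t=0.020: state=(0.670, 0.976)
t=0.030: state=(0.679, 0.974)
continuing one RK4 step at a time; state shown every 50 steps (Δt=0.5):
t=0.500: state=(1.074, 0.630)
t=1.000: state=(1.231, -0.005)
t=1.500: state=(1.087, -0.553)
t=2.000: state=(0.684, -1.077)
t=2.500: state=(-0.021, -1.772)
t=3.000: state=(-1.037, -2.070)
t=3.500: state=(-1.770, -0.698)
t=4.000: state=(-1.823, 0.323)
t=4.500: state=(-1.548, 0.736)
t=5.000: state=(-1.092, 1.106)
t=5.500: state=(-0.399, 1.733)
t=6.000: state=(0.681, 2.501)
t=6.500: state=(1.749, 1.343)
t=7.000: state=(1.991, -0.144)
t=7.500: state=(1.778, -0.627)
t=8.000: state=(1.392, -0.919)
t=8.500: state=(0.834, -1.357)
t=9.000: state=(-0.028, -2.152)
t=9.500: state=(-1.239, -2.338)
t=10.000: state=(-1.962, -0.497)

(x, y) = (-1.962, -0.497)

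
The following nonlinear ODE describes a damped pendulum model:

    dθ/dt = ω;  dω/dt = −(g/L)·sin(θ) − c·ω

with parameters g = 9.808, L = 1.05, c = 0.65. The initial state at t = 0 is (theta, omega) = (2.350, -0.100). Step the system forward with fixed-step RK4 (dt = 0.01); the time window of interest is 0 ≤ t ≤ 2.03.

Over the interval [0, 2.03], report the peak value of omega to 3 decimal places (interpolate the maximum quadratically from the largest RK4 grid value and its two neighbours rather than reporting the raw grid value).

t=0.000: state=(2.350, -0.100)
step 1 (dt=0.01): k1=(-0.100, -6.581), k2=(-0.133, -6.563), k3=(-0.133, -6.564), k4=(-0.166, -6.547); state += dt/6·(k1+2k2+2k3+k4)
t=0.010: state=(2.349, -0.166)
t=0.020: state=(2.347, -0.231)
t=0.030: state=(2.344, -0.296)
continuing one RK4 step at a time; state shown every 10 steps (Δt=0.1):
t=0.100: state=(2.308, -0.747)
t=0.200: state=(2.200, -1.399)
t=0.300: state=(2.027, -2.082)
t=0.400: state=(1.783, -2.802)
t=0.500: state=(1.466, -3.524)
t=0.600: state=(1.081, -4.163)
t=0.700: state=(0.641, -4.582)
t=0.800: state=(0.176, -4.648)
t=0.900: state=(-0.275, -4.306)
t=1.000: state=(-0.674, -3.619)
t=1.100: state=(-0.992, -2.719)
t=1.200: state=(-1.215, -1.739)
t=1.300: state=(-1.340, -0.762)
t=1.400: state=(-1.369, 0.171)
t=1.500: state=(-1.307, 1.041)
t=1.600: state=(-1.163, 1.831)
t=1.700: state=(-0.945, 2.502)
t=1.800: state=(-0.669, 2.997)
t=1.900: state=(-0.354, 3.250)
t=2.000: state=(-0.028, 3.214)
t=2.030: state=(0.067, 3.147)
largest grid value and its neighbours: omega(1.930)=3.27018, omega(1.940)=3.27110, omega(1.950)=3.26904
parabola through these three points peaks at t≈1.938 with omega≈3.27115

max omega = 3.271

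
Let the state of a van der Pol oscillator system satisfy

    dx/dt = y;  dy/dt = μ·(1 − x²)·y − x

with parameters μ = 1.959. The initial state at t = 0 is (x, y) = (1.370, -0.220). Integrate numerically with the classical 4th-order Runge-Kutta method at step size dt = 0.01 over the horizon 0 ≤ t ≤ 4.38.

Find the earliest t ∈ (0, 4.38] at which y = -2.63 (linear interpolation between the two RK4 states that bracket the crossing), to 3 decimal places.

t = 1.445

t=0.000: state=(1.370, -0.220)
step 1 (dt=0.01): k1=(-0.220, -0.992), k2=(-0.225, -0.984), k3=(-0.225, -0.984), k4=(-0.230, -0.976); state += dt/6·(k1+2k2+2k3+k4)
t=0.010: state=(1.368, -0.230)
t=0.020: state=(1.365, -0.240)
t=0.030: state=(1.363, -0.249)
continuing one RK4 step at a time; state shown every 20 steps (Δt=0.2):
t=0.200: state=(1.308, -0.392)
t=0.400: state=(1.215, -0.537)
t=0.600: state=(1.093, -0.689)
t=0.800: state=(0.937, -0.882)
t=1.000: state=(0.734, -1.169)
t=1.200: state=(0.457, -1.636)
t=1.400: state=(0.059, -2.409)
t=1.440: state=(-0.042, -2.605)
next step: t=1.450: state=(-0.068, -2.656) — y has crossed -2.63
linear interpolation between t=1.440 (-2.60538) and t=1.450 (-2.65621) → t≈1.445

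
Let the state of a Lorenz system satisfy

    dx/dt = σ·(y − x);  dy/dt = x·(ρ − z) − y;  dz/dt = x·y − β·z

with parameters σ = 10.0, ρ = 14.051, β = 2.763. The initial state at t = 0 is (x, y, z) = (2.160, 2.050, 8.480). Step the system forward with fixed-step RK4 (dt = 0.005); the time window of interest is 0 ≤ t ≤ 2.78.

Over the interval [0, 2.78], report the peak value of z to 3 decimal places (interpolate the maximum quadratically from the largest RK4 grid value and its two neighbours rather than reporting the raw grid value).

t=0.000: state=(2.160, 2.050, 8.480)
step 1 (dt=0.005): k1=(-1.100, 9.983, -19.002), k2=(-0.823, 10.046, -18.823), k3=(-0.828, 10.048, -18.822), k4=(-0.556, 10.113, -18.642); state += dt/6·(k1+2k2+2k3+k4)
t=0.005: state=(2.156, 2.100, 8.386)
t=0.010: state=(2.154, 2.151, 8.294)
t=0.015: state=(2.156, 2.203, 8.203)
continuing one RK4 step at a time; state shown every 20 steps (Δt=0.1):
t=0.100: state=(2.505, 3.241, 6.959)
t=0.200: state=(3.603, 5.075, 6.383)
t=0.300: state=(5.468, 7.704, 7.401)
t=0.400: state=(7.847, 10.117, 10.983)
t=0.500: state=(9.264, 9.451, 16.085)
t=0.600: state=(8.032, 5.662, 18.065)
t=0.700: state=(5.435, 3.021, 16.131)
t=0.800: state=(3.620, 2.438, 13.237)
t=0.900: state=(2.989, 2.843, 10.767)
t=1.000: state=(3.222, 3.802, 9.049)
t=1.100: state=(4.121, 5.333, 8.323)
t=1.200: state=(5.616, 7.352, 9.038)
t=1.300: state=(7.384, 9.003, 11.637)
t=1.400: state=(8.391, 8.573, 15.144)
t=1.500: state=(7.637, 6.093, 16.731)
t=1.600: state=(5.833, 4.042, 15.595)
t=1.700: state=(4.406, 3.413, 13.419)
t=1.800: state=(3.859, 3.731, 11.424)
t=1.900: state=(4.084, 4.635, 10.093)
t=2.000: state=(4.913, 5.993, 9.742)
t=2.100: state=(6.155, 7.486, 10.691)
t=2.200: state=(7.347, 8.254, 12.878)
t=2.300: state=(7.705, 7.444, 15.079)
t=2.400: state=(6.902, 5.694, 15.657)
t=2.500: state=(5.632, 4.451, 14.593)
t=2.600: state=(4.732, 4.154, 12.958)
t=2.700: state=(4.486, 4.557, 11.546)
t=2.780: state=(4.722, 5.226, 10.862)
largest grid value and its neighbours: z(0.585)=18.08151, z(0.590)=18.08729, z(0.595)=18.08160
parabola through these three points peaks at t≈0.590 with z≈18.08729

max z = 18.087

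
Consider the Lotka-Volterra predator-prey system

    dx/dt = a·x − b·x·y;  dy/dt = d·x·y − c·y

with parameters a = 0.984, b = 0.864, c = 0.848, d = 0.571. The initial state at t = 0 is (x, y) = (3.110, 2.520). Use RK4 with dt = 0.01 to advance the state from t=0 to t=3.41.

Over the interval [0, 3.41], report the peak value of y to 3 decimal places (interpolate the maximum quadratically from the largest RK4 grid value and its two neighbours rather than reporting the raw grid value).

max y = 3.107

t=0.000: state=(3.110, 2.520)
step 1 (dt=0.01): k1=(-3.711, 2.338), k2=(-3.720, 2.322), k3=(-3.720, 2.322), k4=(-3.728, 2.306); state += dt/6·(k1+2k2+2k3+k4)
t=0.010: state=(3.073, 2.543)
t=0.020: state=(3.035, 2.566)
t=0.030: state=(2.998, 2.589)
continuing one RK4 step at a time; state shown every 20 steps (Δt=0.2):
t=0.200: state=(2.363, 2.907)
t=0.400: state=(1.708, 3.091)
t=0.600: state=(1.218, 3.078)
t=0.800: state=(0.881, 2.925)
t=1.000: state=(0.660, 2.693)
t=1.200: state=(0.516, 2.429)
t=1.400: state=(0.422, 2.163)
t=1.600: state=(0.362, 1.908)
t=1.800: state=(0.323, 1.675)
t=2.000: state=(0.300, 1.464)
t=2.200: state=(0.289, 1.278)
t=2.400: state=(0.286, 1.115)
t=2.600: state=(0.291, 0.972)
t=2.800: state=(0.302, 0.849)
t=3.000: state=(0.321, 0.742)
t=3.200: state=(0.347, 0.651)
t=3.400: state=(0.380, 0.572)
t=3.410: state=(0.382, 0.569)
largest grid value and its neighbours: y(0.470)=3.10647, y(0.480)=3.10681, y(0.490)=3.10671
parabola through these three points peaks at t≈0.483 with y≈3.10683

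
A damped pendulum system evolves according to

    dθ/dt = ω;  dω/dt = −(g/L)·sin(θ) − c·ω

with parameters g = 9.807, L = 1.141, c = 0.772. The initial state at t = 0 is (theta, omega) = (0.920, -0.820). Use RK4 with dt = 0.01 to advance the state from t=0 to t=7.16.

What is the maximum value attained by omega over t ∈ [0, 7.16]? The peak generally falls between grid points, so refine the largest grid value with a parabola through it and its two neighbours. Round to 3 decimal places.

max omega = 1.472

t=0.000: state=(0.920, -0.820)
step 1 (dt=0.01): k1=(-0.820, -6.205), k2=(-0.851, -6.160), k3=(-0.851, -6.159), k4=(-0.882, -6.113); state += dt/6·(k1+2k2+2k3+k4)
t=0.010: state=(0.911, -0.882)
t=0.020: state=(0.902, -0.942)
t=0.030: state=(0.893, -1.002)
continuing one RK4 step at a time; state shown every 25 steps (Δt=0.25):
t=0.250: state=(0.550, -2.006)
t=0.500: state=(0.004, -2.171)
t=0.750: state=(-0.448, -1.314)
t=1.000: state=(-0.619, -0.042)
t=1.250: state=(-0.487, 1.025)
t=1.500: state=(-0.159, 1.470)
t=1.750: state=(0.184, 1.164)
t=2.000: state=(0.382, 0.378)
t=2.250: state=(0.371, -0.438)
t=2.500: state=(0.192, -0.916)
t=2.750: state=(-0.044, -0.891)
t=3.000: state=(-0.219, -0.455)
t=3.250: state=(-0.261, 0.113)
t=3.500: state=(-0.175, 0.530)
t=3.750: state=(-0.023, 0.629)
t=4.000: state=(0.113, 0.418)
t=4.250: state=(0.173, 0.050)
t=4.500: state=(0.142, -0.277)
t=4.750: state=(0.050, -0.418)
t=5.000: state=(-0.049, -0.339)
t=5.250: state=(-0.107, -0.116)
t=5.500: state=(-0.106, 0.122)
t=5.750: state=(-0.055, 0.261)
t=6.000: state=(0.013, 0.255)
t=6.250: state=(0.062, 0.130)
t=6.500: state=(0.074, -0.033)
t=6.750: state=(0.050, -0.152)
t=7.000: state=(0.006, -0.180)
t=7.160: state=(-0.021, -0.148)
largest grid value and its neighbours: omega(1.510)=1.47146, omega(1.520)=1.47186, omega(1.530)=1.47101
parabola through these three points peaks at t≈1.518 with omega≈1.47188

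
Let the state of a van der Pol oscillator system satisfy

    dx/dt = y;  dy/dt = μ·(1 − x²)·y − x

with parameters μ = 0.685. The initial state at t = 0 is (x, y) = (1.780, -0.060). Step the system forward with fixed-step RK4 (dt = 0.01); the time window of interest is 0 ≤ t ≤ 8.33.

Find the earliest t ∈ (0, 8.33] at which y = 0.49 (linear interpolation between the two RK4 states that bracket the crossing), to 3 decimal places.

t=0.000: state=(1.780, -0.060)
step 1 (dt=0.01): k1=(-0.060, -1.691), k2=(-0.068, -1.678), k3=(-0.068, -1.678), k4=(-0.077, -1.665); state += dt/6·(k1+2k2+2k3+k4)
t=0.010: state=(1.779, -0.077)
t=0.020: state=(1.778, -0.093)
t=0.030: state=(1.777, -0.110)
continuing one RK4 step at a time; state shown every 50 steps (Δt=0.5):
t=0.500: state=(1.582, -0.665)
t=1.000: state=(1.143, -1.093)
t=1.500: state=(0.466, -1.652)
t=2.000: state=(-0.529, -2.275)
t=2.500: state=(-1.580, -1.586)
t=3.000: state=(-1.972, -0.085)
t=3.380: state=(-1.882, 0.487)
next step: t=3.390: state=(-1.877, 0.497) — y has crossed 0.49
linear interpolation between t=3.380 (0.48699) and t=3.390 (0.49725) → t≈3.383

t = 3.383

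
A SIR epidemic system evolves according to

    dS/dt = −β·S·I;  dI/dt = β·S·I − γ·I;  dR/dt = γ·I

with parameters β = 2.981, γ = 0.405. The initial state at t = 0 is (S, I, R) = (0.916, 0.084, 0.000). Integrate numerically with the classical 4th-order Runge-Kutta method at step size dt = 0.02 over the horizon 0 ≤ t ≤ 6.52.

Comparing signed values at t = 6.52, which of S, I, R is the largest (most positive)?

t=0.000: state=(0.916, 0.084, 0.000)
step 1 (dt=0.02): k1=(-0.229, 0.195, 0.034), k2=(-0.234, 0.199, 0.035), k3=(-0.234, 0.199, 0.035), k4=(-0.239, 0.203, 0.036); state += dt/6·(k1+2k2+2k3+k4)
t=0.020: state=(0.911, 0.088, 0.001)
t=0.040: state=(0.906, 0.092, 0.001)
t=0.060: state=(0.901, 0.096, 0.002)
continuing one RK4 step at a time; state shown every 25 steps (Δt=0.5):
t=0.500: state=(0.731, 0.238, 0.031)
t=1.000: state=(0.432, 0.466, 0.102)
t=1.500: state=(0.192, 0.596, 0.212)
t=2.000: state=(0.079, 0.588, 0.334)
t=2.500: state=(0.034, 0.519, 0.446)
t=3.000: state=(0.017, 0.440, 0.543)
t=3.500: state=(0.009, 0.366, 0.625)
t=4.000: state=(0.006, 0.302, 0.692)
t=4.500: state=(0.004, 0.248, 0.748)
t=5.000: state=(0.003, 0.204, 0.794)
t=5.500: state=(0.002, 0.167, 0.831)
t=6.000: state=(0.002, 0.137, 0.862)
t=6.500: state=(0.001, 0.112, 0.887)
t=6.520: state=(0.001, 0.111, 0.888)
compare at T: S=0.001, I=0.111, R=0.888

largest component: R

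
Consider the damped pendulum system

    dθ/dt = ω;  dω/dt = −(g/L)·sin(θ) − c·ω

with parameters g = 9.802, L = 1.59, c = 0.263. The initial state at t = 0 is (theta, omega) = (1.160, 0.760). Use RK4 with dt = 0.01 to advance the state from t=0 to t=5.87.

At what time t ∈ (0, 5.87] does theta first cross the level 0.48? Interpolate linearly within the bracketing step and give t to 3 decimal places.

t = 0.664

t=0.000: state=(1.160, 0.760)
step 1 (dt=0.01): k1=(0.760, -5.852), k2=(0.731, -5.853), k3=(0.731, -5.853), k4=(0.701, -5.854); state += dt/6·(k1+2k2+2k3+k4)
t=0.010: state=(1.167, 0.701)
t=0.020: state=(1.174, 0.643)
t=0.030: state=(1.180, 0.584)
continuing one RK4 step at a time; state shown every 20 steps (Δt=0.2):
t=0.200: state=(1.196, -0.397)
t=0.400: state=(1.008, -1.455)
t=0.600: state=(0.630, -2.262)
t=0.660: state=(0.489, -2.422)
next step: t=0.670: state=(0.465, -2.444) — theta has crossed 0.48
linear interpolation between t=0.660 (0.48915) and t=0.670 (0.46482) → t≈0.664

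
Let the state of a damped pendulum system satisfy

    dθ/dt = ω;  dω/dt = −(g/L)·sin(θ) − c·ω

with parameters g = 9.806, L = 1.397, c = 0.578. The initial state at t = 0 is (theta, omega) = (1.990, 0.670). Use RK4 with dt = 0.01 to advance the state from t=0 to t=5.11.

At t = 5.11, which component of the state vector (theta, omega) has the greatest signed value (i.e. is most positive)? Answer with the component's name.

t=0.000: state=(1.990, 0.670)
step 1 (dt=0.01): k1=(0.670, -6.799), k2=(0.636, -6.770), k3=(0.636, -6.770), k4=(0.602, -6.741); state += dt/6·(k1+2k2+2k3+k4)
t=0.010: state=(1.996, 0.602)
t=0.020: state=(2.002, 0.535)
t=0.030: state=(2.007, 0.469)
continuing one RK4 step at a time; state shown every 20 steps (Δt=0.2):
t=0.200: state=(1.994, -0.601)
t=0.400: state=(1.755, -1.790)
t=0.600: state=(1.282, -2.907)
t=0.800: state=(0.616, -3.652)
t=1.000: state=(-0.122, -3.560)
t=1.200: state=(-0.748, -2.595)
t=1.400: state=(-1.133, -1.227)
t=1.600: state=(-1.239, 0.147)
t=1.800: state=(-1.085, 1.356)
t=2.000: state=(-0.718, 2.251)
t=2.200: state=(-0.222, 2.600)
t=2.400: state=(0.276, 2.267)
t=2.600: state=(0.650, 1.410)
t=2.800: state=(0.826, 0.346)
t=3.000: state=(0.792, -0.666)
t=3.200: state=(0.576, -1.441)
t=3.400: state=(0.243, -1.812)
t=3.600: state=(-0.116, -1.690)
t=3.800: state=(-0.405, -1.150)
t=4.000: state=(-0.561, -0.393)
t=4.200: state=(-0.562, 0.371)
t=4.400: state=(-0.424, 0.967)
t=4.600: state=(-0.195, 1.269)
t=4.800: state=(0.059, 1.215)
t=5.000: state=(0.270, 0.855)
t=5.110: state=(0.349, 0.572)
compare at T: theta=0.349, omega=0.572

largest component: omega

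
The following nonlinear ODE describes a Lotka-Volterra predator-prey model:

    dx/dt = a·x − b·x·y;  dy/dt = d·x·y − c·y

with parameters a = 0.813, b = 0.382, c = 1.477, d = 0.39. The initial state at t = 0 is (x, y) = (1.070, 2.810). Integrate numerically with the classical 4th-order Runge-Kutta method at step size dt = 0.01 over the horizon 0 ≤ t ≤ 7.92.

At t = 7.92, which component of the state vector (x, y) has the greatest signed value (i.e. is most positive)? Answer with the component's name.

t=0.000: state=(1.070, 2.810)
step 1 (dt=0.01): k1=(-0.279, -2.978), k2=(-0.272, -2.963), k3=(-0.272, -2.964), k4=(-0.266, -2.949); state += dt/6·(k1+2k2+2k3+k4)
t=0.010: state=(1.067, 2.780)
t=0.020: state=(1.065, 2.751)
t=0.030: state=(1.062, 2.722)
continuing one RK4 step at a time; state shown every 50 steps (Δt=0.5):
t=0.500: state=(1.060, 1.646)
t=1.000: state=(1.246, 0.982)
t=1.500: state=(1.612, 0.618)
t=2.000: state=(2.195, 0.426)
t=2.500: state=(3.067, 0.338)
t=3.000: state=(4.326, 0.330)
t=3.500: state=(6.055, 0.431)
t=4.000: state=(8.132, 0.820)
t=4.500: state=(9.376, 2.237)
t=5.000: state=(6.793, 5.569)
t=5.500: state=(2.952, 6.644)
t=6.000: state=(1.470, 4.746)
t=6.500: state=(1.077, 2.880)
t=7.000: state=(1.056, 1.688)
t=7.500: state=(1.234, 1.005)
t=7.920: state=(1.520, 0.676)
compare at T: x=1.520, y=0.676

largest component: x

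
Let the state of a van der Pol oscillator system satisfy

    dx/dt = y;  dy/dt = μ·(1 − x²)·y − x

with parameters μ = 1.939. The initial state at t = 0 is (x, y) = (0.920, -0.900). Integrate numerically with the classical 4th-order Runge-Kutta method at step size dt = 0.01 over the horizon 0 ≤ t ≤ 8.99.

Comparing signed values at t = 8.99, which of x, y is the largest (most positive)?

largest component: y

t=0.000: state=(0.920, -0.900)
step 1 (dt=0.01): k1=(-0.900, -1.188), k2=(-0.906, -1.200), k3=(-0.906, -1.200), k4=(-0.912, -1.212); state += dt/6·(k1+2k2+2k3+k4)
t=0.010: state=(0.911, -0.912)
t=0.020: state=(0.902, -0.924)
t=0.030: state=(0.892, -0.937)
continuing one RK4 step at a time; state shown every 50 steps (Δt=0.5):
t=0.500: state=(0.244, -2.031)
t=1.000: state=(-1.290, -3.383)
t=1.500: state=(-2.006, -0.044)
t=2.000: state=(-1.895, 0.337)
t=2.500: state=(-1.706, 0.416)
t=3.000: state=(-1.474, 0.523)
t=3.500: state=(-1.166, 0.739)
t=4.000: state=(-0.675, 1.338)
t=4.500: state=(0.408, 3.304)
t=5.000: state=(1.896, 1.199)
t=5.500: state=(1.982, -0.258)
t=6.000: state=(1.817, -0.375)
t=6.500: state=(1.611, -0.456)
t=7.000: state=(1.352, -0.597)
t=7.500: state=(0.985, -0.920)
t=8.000: state=(0.320, -1.960)
t=8.500: state=(-1.203, -3.588)
t=8.990: state=(-2.016, -0.128)
compare at T: x=-2.016, y=-0.128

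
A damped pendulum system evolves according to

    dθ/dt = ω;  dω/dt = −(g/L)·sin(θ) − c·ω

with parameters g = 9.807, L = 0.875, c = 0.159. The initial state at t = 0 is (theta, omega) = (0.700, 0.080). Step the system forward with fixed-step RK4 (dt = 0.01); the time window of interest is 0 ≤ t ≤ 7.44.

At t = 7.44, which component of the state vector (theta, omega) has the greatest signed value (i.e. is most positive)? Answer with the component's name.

largest component: omega

t=0.000: state=(0.700, 0.080)
step 1 (dt=0.01): k1=(0.080, -7.233), k2=(0.044, -7.231), k3=(0.044, -7.229), k4=(0.008, -7.225); state += dt/6·(k1+2k2+2k3+k4)
t=0.010: state=(0.700, 0.008)
t=0.020: state=(0.700, -0.064)
t=0.030: state=(0.699, -0.137)
continuing one RK4 step at a time; state shown every 25 steps (Δt=0.25):
t=0.250: state=(0.505, -1.553)
t=0.500: state=(0.006, -2.211)
t=0.750: state=(-0.478, -1.442)
t=1.000: state=(-0.646, 0.154)
t=1.250: state=(-0.413, 1.602)
t=1.500: state=(0.068, 2.026)
t=1.750: state=(0.488, 1.146)
t=2.000: state=(0.587, -0.380)
t=2.250: state=(0.321, -1.629)
t=2.500: state=(-0.137, -1.822)
t=2.750: state=(-0.490, -0.852)
t=3.000: state=(-0.524, 0.588)
t=3.250: state=(-0.230, 1.625)
t=3.500: state=(0.198, 1.600)
t=3.750: state=(0.484, 0.564)
t=4.000: state=(0.455, -0.769)
t=4.250: state=(0.143, -1.587)
t=4.500: state=(-0.249, -1.364)
t=4.750: state=(-0.467, -0.291)
t=5.000: state=(-0.383, 0.915)
t=5.250: state=(-0.061, 1.513)
t=5.500: state=(0.288, 1.118)
t=5.750: state=(0.440, 0.038)
t=6.000: state=(0.309, -1.023)
t=6.250: state=(-0.014, -1.404)
t=6.500: state=(-0.315, -0.868)
t=6.750: state=(-0.404, 0.189)
t=7.000: state=(-0.234, 1.089)
t=7.250: state=(0.079, 1.265)
t=7.440: state=(0.285, 0.833)
compare at T: theta=0.285, omega=0.833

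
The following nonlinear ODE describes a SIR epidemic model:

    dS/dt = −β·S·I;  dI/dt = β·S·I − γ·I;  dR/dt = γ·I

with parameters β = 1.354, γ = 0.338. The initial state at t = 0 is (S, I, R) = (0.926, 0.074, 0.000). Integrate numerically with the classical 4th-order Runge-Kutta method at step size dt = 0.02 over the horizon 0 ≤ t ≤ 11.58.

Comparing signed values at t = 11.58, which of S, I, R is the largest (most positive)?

largest component: R

t=0.000: state=(0.926, 0.074, 0.000)
step 1 (dt=0.02): k1=(-0.093, 0.068, 0.025), k2=(-0.094, 0.068, 0.025), k3=(-0.094, 0.068, 0.025), k4=(-0.094, 0.069, 0.025); state += dt/6·(k1+2k2+2k3+k4)
t=0.020: state=(0.924, 0.075, 0.001)
t=0.040: state=(0.922, 0.077, 0.001)
t=0.060: state=(0.920, 0.078, 0.002)
continuing one RK4 step at a time; state shown every 25 steps (Δt=0.5):
t=0.500: state=(0.869, 0.115, 0.016)
t=1.000: state=(0.790, 0.170, 0.040)
t=1.500: state=(0.688, 0.238, 0.074)
t=2.000: state=(0.572, 0.308, 0.120)
t=2.500: state=(0.455, 0.368, 0.177)
t=3.000: state=(0.350, 0.407, 0.243)
t=3.500: state=(0.264, 0.423, 0.314)
t=4.000: state=(0.198, 0.417, 0.385)
t=4.500: state=(0.150, 0.396, 0.454)
t=5.000: state=(0.116, 0.366, 0.518)
t=5.500: state=(0.092, 0.331, 0.577)
t=6.000: state=(0.074, 0.296, 0.630)
t=6.500: state=(0.061, 0.261, 0.677)
t=7.000: state=(0.052, 0.229, 0.719)
t=7.500: state=(0.045, 0.200, 0.755)
t=8.000: state=(0.040, 0.174, 0.786)
t=8.500: state=(0.036, 0.151, 0.814)
t=9.000: state=(0.032, 0.130, 0.837)
t=9.500: state=(0.030, 0.112, 0.858)
t=10.000: state=(0.028, 0.097, 0.876)
t=10.500: state=(0.026, 0.083, 0.891)
t=11.000: state=(0.025, 0.071, 0.904)
t=11.500: state=(0.024, 0.061, 0.915)
t=11.580: state=(0.024, 0.060, 0.917)
compare at T: S=0.024, I=0.060, R=0.917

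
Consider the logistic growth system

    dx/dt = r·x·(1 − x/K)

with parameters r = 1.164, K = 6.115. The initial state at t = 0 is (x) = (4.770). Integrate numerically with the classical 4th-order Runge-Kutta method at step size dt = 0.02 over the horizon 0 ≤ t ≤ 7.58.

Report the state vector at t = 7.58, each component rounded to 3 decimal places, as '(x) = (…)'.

(x) = (6.115)

t=0.000: state=(4.770)
step 1 (dt=0.02): k1=(1.221), k2=(1.213), k3=(1.213), k4=(1.205); state += dt/6·(k1+2k2+2k3+k4)
t=0.020: state=(4.794)
t=0.040: state=(4.818)
t=0.060: state=(4.842)
continuing one RK4 step at a time; state shown every 25 steps (Δt=0.5):
t=0.500: state=(5.283)
t=1.000: state=(5.620)
t=1.500: state=(5.828)
t=2.000: state=(5.951)
t=2.500: state=(6.022)
t=3.000: state=(6.063)
t=3.500: state=(6.086)
t=4.000: state=(6.099)
t=4.500: state=(6.106)
t=5.000: state=(6.110)
t=5.500: state=(6.112)
t=6.000: state=(6.113)
t=6.500: state=(6.114)
t=7.000: state=(6.115)
t=7.500: state=(6.115)
t=7.580: state=(6.115)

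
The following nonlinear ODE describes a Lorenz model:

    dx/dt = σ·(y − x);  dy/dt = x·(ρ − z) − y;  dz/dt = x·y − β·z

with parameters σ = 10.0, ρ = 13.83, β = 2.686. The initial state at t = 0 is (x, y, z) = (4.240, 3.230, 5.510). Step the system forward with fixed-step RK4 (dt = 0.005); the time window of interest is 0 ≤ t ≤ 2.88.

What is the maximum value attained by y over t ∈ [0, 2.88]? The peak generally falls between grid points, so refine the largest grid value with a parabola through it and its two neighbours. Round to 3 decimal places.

max y = 10.477

t=0.000: state=(4.240, 3.230, 5.510)
step 1 (dt=0.005): k1=(-10.100, 32.047, -1.105), k2=(-9.046, 31.768, -0.841), k3=(-9.080, 31.788, -0.837), k4=(-8.057, 31.528, -0.573); state += dt/6·(k1+2k2+2k3+k4)
t=0.005: state=(4.195, 3.389, 5.506)
t=0.010: state=(4.159, 3.545, 5.504)
t=0.015: state=(4.133, 3.700, 5.505)
continuing one RK4 step at a time; state shown every 20 steps (Δt=0.1):
t=0.100: state=(4.715, 6.245, 6.031)
t=0.200: state=(6.809, 9.252, 8.602)
t=0.300: state=(8.961, 10.385, 13.730)
t=0.400: state=(8.927, 7.366, 17.837)
t=0.500: state=(6.470, 3.638, 17.281)
t=0.600: state=(4.050, 2.222, 14.457)
t=0.700: state=(2.861, 2.247, 11.683)
t=0.800: state=(2.681, 2.879, 9.531)
t=0.900: state=(3.192, 4.004, 8.160)
t=1.000: state=(4.306, 5.722, 7.836)
t=1.100: state=(5.980, 7.846, 9.095)
t=1.200: state=(7.751, 9.199, 12.265)
t=1.300: state=(8.390, 8.056, 15.752)
t=1.400: state=(7.169, 5.306, 16.647)
t=1.500: state=(5.253, 3.525, 15.041)
t=1.600: state=(3.964, 3.141, 12.778)
t=1.700: state=(3.570, 3.568, 10.840)
t=1.800: state=(3.896, 4.527, 9.592)
t=1.900: state=(4.792, 5.931, 9.323)
t=2.000: state=(6.090, 7.472, 10.369)
t=2.100: state=(7.323, 8.255, 12.681)
t=2.200: state=(7.678, 7.383, 14.993)
t=2.300: state=(6.817, 5.539, 15.595)
t=2.400: state=(5.480, 4.240, 14.496)
t=2.500: state=(4.530, 3.910, 12.811)
t=2.600: state=(4.245, 4.279, 11.332)
t=2.700: state=(4.556, 5.121, 10.458)
t=2.800: state=(5.320, 6.248, 10.461)
t=2.880: state=(6.107, 7.102, 11.207)
largest grid value and its neighbours: y(0.275)=10.47024, y(0.280)=10.47684, y(0.285)=10.47179
parabola through these three points peaks at t≈0.280 with y≈10.47687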